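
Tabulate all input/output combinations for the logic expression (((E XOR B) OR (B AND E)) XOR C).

E | B | C | Output
------------------
0 | 0 | 0 | 0
0 | 0 | 1 | 1
0 | 1 | 0 | 1
0 | 1 | 1 | 0
1 | 0 | 0 | 1
1 | 0 | 1 | 0
1 | 1 | 0 | 1
1 | 1 | 1 | 0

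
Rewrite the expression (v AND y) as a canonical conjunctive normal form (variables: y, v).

(y OR v) AND (y OR NOT v) AND (NOT y OR v)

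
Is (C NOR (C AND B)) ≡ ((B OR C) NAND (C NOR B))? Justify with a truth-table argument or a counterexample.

No. Counterexample: with B=0, C=1, Expression 1 = 0 but Expression 2 = 1.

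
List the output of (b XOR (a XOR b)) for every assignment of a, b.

a | b | Output
--------------
0 | 0 | 0
0 | 1 | 0
1 | 0 | 1
1 | 1 | 1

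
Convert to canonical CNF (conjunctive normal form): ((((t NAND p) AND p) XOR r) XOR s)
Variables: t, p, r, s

(t OR p OR r OR s) AND (t OR p OR NOT r OR NOT s) AND (t OR NOT p OR r OR NOT s) AND (t OR NOT p OR NOT r OR s) AND (NOT t OR p OR r OR s) AND (NOT t OR p OR NOT r OR NOT s) AND (NOT t OR NOT p OR r OR s) AND (NOT t OR NOT p OR NOT r OR NOT s)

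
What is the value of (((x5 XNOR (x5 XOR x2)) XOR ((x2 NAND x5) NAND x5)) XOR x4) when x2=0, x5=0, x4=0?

Substituting: (((0 XNOR (0 XOR 0)) XOR ((0 NAND 0) NAND 0)) XOR 0)
= 0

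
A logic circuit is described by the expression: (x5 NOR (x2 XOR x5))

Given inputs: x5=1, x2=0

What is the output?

Substituting: (1 NOR (0 XOR 1))
= 0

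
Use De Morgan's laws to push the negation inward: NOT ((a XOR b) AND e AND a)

NOT (a XOR b) OR NOT e OR NOT a
De Morgan's: NOT(AND of terms) = OR of negations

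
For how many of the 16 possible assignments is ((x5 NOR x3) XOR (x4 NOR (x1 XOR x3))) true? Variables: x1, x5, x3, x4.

Satisfying assignments: (0,0,0,1), (0,1,0,0), (1,0,0,0), (1,0,0,1), (1,0,1,0), (1,1,1,0)
Count: 6 out of 16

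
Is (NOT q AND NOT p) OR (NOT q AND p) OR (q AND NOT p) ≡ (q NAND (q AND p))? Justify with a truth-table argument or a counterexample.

Yes, they are equivalent — the two output columns agree on all 4 assignments:
q | p | Expression 1 | Expression 2
-----------------------------------
0 | 0 | 1 | 1
0 | 1 | 1 | 1
1 | 0 | 1 | 1
1 | 1 | 0 | 0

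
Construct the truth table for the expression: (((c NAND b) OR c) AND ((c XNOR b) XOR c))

b | c | Output
--------------
0 | 0 | 1
0 | 1 | 1
1 | 0 | 0
1 | 1 | 0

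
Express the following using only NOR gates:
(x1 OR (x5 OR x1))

((x1 NOR ((x5 NOR x1) NOR (x5 NOR x1))) NOR (x1 NOR ((x5 NOR x1) NOR (x5 NOR x1))))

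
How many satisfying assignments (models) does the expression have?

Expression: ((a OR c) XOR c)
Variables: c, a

Satisfying assignments: (0,1)
Count: 1 out of 4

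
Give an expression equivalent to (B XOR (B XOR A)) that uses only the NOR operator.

((((B NOR ((((B NOR A) NOR (B NOR A)) NOR ((B NOR A) NOR (B NOR A))) NOR ((((B NOR B) NOR (A NOR A)) NOR ((B NOR B) NOR (A NOR A))) NOR (((B NOR B) NOR (A NOR A)) NOR ((B NOR B) NOR (A NOR A)))))) NOR (B NOR ((((B NOR A) NOR (B NOR A)) NOR ((B NOR A) NOR (B NOR A))) NOR ((((B NOR B) NOR (A NOR A)) NOR ((B NOR B) NOR (A NOR A))) NOR (((B NOR B) NOR (A NOR A)) NOR ((B NOR B) NOR (A NOR A))))))) NOR ((B NOR ((((B NOR A) NOR (B NOR A)) NOR ((B NOR A) NOR (B NOR A))) NOR ((((B NOR B) NOR (A NOR A)) NOR ((B NOR B) NOR (A NOR A))) NOR (((B NOR B) NOR (A NOR A)) NOR ((B NOR B) NOR (A NOR A)))))) NOR (B NOR ((((B NOR A) NOR (B NOR A)) NOR ((B NOR A) NOR (B NOR A))) NOR ((((B NOR B) NOR (A NOR A)) NOR ((B NOR B) NOR (A NOR A))) NOR (((B NOR B) NOR (A NOR A)) NOR ((B NOR B) NOR (A NOR A)))))))) NOR ((((B NOR B) NOR (((((B NOR A) NOR (B NOR A)) NOR ((B NOR A) NOR (B NOR A))) NOR ((((B NOR B) NOR (A NOR A)) NOR ((B NOR B) NOR (A NOR A))) NOR (((B NOR B) NOR (A NOR A)) NOR ((B NOR B) NOR (A NOR A))))) NOR ((((B NOR A) NOR (B NOR A)) NOR ((B NOR A) NOR (B NOR A))) NOR ((((B NOR B) NOR (A NOR A)) NOR ((B NOR B) NOR (A NOR A))) NOR (((B NOR B) NOR (A NOR A)) NOR ((B NOR B) NOR (A NOR A))))))) NOR ((B NOR B) NOR (((((B NOR A) NOR (B NOR A)) NOR ((B NOR A) NOR (B NOR A))) NOR ((((B NOR B) NOR (A NOR A)) NOR ((B NOR B) NOR (A NOR A))) NOR (((B NOR B) NOR (A NOR A)) NOR ((B NOR B) NOR (A NOR A))))) NOR ((((B NOR A) NOR (B NOR A)) NOR ((B NOR A) NOR (B NOR A))) NOR ((((B NOR B) NOR (A NOR A)) NOR ((B NOR B) NOR (A NOR A))) NOR (((B NOR B) NOR (A NOR A)) NOR ((B NOR B) NOR (A NOR A)))))))) NOR (((B NOR B) NOR (((((B NOR A) NOR (B NOR A)) NOR ((B NOR A) NOR (B NOR A))) NOR ((((B NOR B) NOR (A NOR A)) NOR ((B NOR B) NOR (A NOR A))) NOR (((B NOR B) NOR (A NOR A)) NOR ((B NOR B) NOR (A NOR A))))) NOR ((((B NOR A) NOR (B NOR A)) NOR ((B NOR A) NOR (B NOR A))) NOR ((((B NOR B) NOR (A NOR A)) NOR ((B NOR B) NOR (A NOR A))) NOR (((B NOR B) NOR (A NOR A)) NOR ((B NOR B) NOR (A NOR A))))))) NOR ((B NOR B) NOR (((((B NOR A) NOR (B NOR A)) NOR ((B NOR A) NOR (B NOR A))) NOR ((((B NOR B) NOR (A NOR A)) NOR ((B NOR B) NOR (A NOR A))) NOR (((B NOR B) NOR (A NOR A)) NOR ((B NOR B) NOR (A NOR A))))) NOR ((((B NOR A) NOR (B NOR A)) NOR ((B NOR A) NOR (B NOR A))) NOR ((((B NOR B) NOR (A NOR A)) NOR ((B NOR B) NOR (A NOR A))) NOR (((B NOR B) NOR (A NOR A)) NOR ((B NOR B) NOR (A NOR A))))))))))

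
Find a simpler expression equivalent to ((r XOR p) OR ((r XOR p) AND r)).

By absorption (E OR (E AND v) = E):
= (r XOR p)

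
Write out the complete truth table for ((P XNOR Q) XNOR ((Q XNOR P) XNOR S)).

S | P | Q | Output
------------------
0 | 0 | 0 | 0
0 | 0 | 1 | 0
0 | 1 | 0 | 0
0 | 1 | 1 | 0
1 | 0 | 0 | 1
1 | 0 | 1 | 1
1 | 1 | 0 | 1
1 | 1 | 1 | 1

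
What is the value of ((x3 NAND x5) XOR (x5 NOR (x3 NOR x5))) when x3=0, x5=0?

Substituting: ((0 NAND 0) XOR (0 NOR (0 NOR 0)))
= 1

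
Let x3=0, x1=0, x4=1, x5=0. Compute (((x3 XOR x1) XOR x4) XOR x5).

Substituting: (((0 XOR 0) XOR 1) XOR 0)
= 1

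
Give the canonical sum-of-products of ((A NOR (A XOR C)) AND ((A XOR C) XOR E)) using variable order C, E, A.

Σm(2) = (NOT C AND E AND NOT A)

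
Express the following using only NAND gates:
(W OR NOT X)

((W NAND W) NAND ((X NAND X) NAND (X NAND X)))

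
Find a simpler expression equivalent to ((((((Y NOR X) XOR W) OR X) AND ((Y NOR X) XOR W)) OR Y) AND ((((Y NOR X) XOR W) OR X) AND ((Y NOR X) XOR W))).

By absorption (E AND (E OR v) = E) then absorption (E AND (E OR v) = E):
= ((Y NOR X) XOR W)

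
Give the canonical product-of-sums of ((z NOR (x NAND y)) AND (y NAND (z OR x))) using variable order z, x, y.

ΠM(0, 1, 2, 3, 4, 5, 6, 7) = (z OR x OR y) AND (z OR x OR NOT y) AND (z OR NOT x OR y) AND (z OR NOT x OR NOT y) AND (NOT z OR x OR y) AND (NOT z OR x OR NOT y) AND (NOT z OR NOT x OR y) AND (NOT z OR NOT x OR NOT y)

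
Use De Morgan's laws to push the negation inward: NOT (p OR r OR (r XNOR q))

NOT p AND NOT r AND NOT (r XNOR q)
De Morgan's: NOT(OR of terms) = AND of negations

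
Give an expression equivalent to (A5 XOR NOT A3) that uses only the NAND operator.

((A5 NAND (A5 NAND (A3 NAND A3))) NAND ((A3 NAND A3) NAND (A5 NAND (A3 NAND A3))))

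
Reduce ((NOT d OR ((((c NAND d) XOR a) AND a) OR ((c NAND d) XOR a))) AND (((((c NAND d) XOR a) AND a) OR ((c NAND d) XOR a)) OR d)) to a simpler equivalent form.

By distribution ((E OR v) AND (E OR NOT v) = E) then absorption (E OR (E AND v) = E):
= ((c NAND d) XOR a)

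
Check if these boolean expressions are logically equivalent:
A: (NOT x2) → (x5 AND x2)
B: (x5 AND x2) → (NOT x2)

No, Converse is not equivalent to original (counterexample: x5=0, x2=0)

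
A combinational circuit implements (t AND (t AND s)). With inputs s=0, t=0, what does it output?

Substituting: (0 AND (0 AND 0))
= 0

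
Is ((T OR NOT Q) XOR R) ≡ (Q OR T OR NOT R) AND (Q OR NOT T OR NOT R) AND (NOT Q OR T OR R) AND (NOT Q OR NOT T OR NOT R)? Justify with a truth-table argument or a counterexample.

Yes, they are equivalent — the two output columns agree on all 8 assignments:
Q | T | R | Expression 1 | Expression 2
---------------------------------------
0 | 0 | 0 | 1 | 1
0 | 0 | 1 | 0 | 0
0 | 1 | 0 | 1 | 1
0 | 1 | 1 | 0 | 0
1 | 0 | 0 | 0 | 0
1 | 0 | 1 | 1 | 1
1 | 1 | 0 | 1 | 1
1 | 1 | 1 | 0 | 0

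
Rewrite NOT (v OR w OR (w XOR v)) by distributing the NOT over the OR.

NOT v AND NOT w AND NOT (w XOR v)
De Morgan's: NOT(OR of terms) = AND of negations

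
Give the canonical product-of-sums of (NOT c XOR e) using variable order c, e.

ΠM(1, 2) = (c OR NOT e) AND (NOT c OR e)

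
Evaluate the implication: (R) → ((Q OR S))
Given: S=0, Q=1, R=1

Antecedent (R) = 1; consequent ((Q OR S)) = 1.
1 → 1 = 1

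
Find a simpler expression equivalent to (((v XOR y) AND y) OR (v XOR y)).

By absorption (E OR (E AND v) = E):
= (v XOR y)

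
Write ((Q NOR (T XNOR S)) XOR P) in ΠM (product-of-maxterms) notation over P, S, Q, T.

ΠM(0, 2, 3, 5, 6, 7, 9, 12) = (P OR S OR Q OR T) AND (P OR S OR NOT Q OR T) AND (P OR S OR NOT Q OR NOT T) AND (P OR NOT S OR Q OR NOT T) AND (P OR NOT S OR NOT Q OR T) AND (P OR NOT S OR NOT Q OR NOT T) AND (NOT P OR S OR Q OR NOT T) AND (NOT P OR NOT S OR Q OR T)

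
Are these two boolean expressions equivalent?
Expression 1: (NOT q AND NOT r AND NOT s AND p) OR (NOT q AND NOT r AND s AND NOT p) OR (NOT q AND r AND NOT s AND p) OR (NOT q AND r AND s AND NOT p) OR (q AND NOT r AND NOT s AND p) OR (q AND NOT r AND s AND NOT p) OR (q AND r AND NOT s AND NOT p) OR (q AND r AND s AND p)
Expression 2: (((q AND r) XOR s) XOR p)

Yes, they are equivalent — the two output columns agree on all 16 assignments:
q | r | s | p | Expression 1 | Expression 2
-------------------------------------------
0 | 0 | 0 | 0 | 0 | 0
0 | 0 | 0 | 1 | 1 | 1
0 | 0 | 1 | 0 | 1 | 1
0 | 0 | 1 | 1 | 0 | 0
0 | 1 | 0 | 0 | 0 | 0
0 | 1 | 0 | 1 | 1 | 1
0 | 1 | 1 | 0 | 1 | 1
0 | 1 | 1 | 1 | 0 | 0
1 | 0 | 0 | 0 | 0 | 0
1 | 0 | 0 | 1 | 1 | 1
1 | 0 | 1 | 0 | 1 | 1
1 | 0 | 1 | 1 | 0 | 0
1 | 1 | 0 | 0 | 1 | 1
1 | 1 | 0 | 1 | 0 | 0
1 | 1 | 1 | 0 | 0 | 0
1 | 1 | 1 | 1 | 1 | 1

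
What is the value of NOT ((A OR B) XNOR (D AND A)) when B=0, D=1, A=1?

Substituting: NOT ((1 OR 0) XNOR (1 AND 1))
= 0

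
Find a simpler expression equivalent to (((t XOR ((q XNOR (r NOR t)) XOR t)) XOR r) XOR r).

By XOR self-cancellation ((E XOR v) XOR v = E) then XOR self-cancellation ((E XOR v) XOR v = E):
= (q XNOR (r NOR t))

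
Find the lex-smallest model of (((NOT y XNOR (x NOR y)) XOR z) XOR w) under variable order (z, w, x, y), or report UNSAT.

z=0, w=0, x=0, y=0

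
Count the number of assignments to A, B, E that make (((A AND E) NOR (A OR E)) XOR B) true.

Satisfying assignments: (0,0,0), (0,1,1), (1,1,0), (1,1,1)
Count: 4 out of 8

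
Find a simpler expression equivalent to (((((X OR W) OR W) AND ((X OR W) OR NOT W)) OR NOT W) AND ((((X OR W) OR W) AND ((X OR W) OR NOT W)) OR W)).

By distribution ((E OR v) AND (E OR NOT v) = E) then distribution ((E OR v) AND (E OR NOT v) = E):
= (X OR W)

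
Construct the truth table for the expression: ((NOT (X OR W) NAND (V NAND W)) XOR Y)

V | X | Y | W | Output
----------------------
0 | 0 | 0 | 0 | 0
0 | 0 | 0 | 1 | 1
0 | 0 | 1 | 0 | 1
0 | 0 | 1 | 1 | 0
0 | 1 | 0 | 0 | 1
0 | 1 | 0 | 1 | 1
0 | 1 | 1 | 0 | 0
0 | 1 | 1 | 1 | 0
1 | 0 | 0 | 0 | 0
1 | 0 | 0 | 1 | 1
1 | 0 | 1 | 0 | 1
1 | 0 | 1 | 1 | 0
1 | 1 | 0 | 0 | 1
1 | 1 | 0 | 1 | 1
1 | 1 | 1 | 0 | 0
1 | 1 | 1 | 1 | 0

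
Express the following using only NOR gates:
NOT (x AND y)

(((x NOR x) NOR (y NOR y)) NOR ((x NOR x) NOR (y NOR y)))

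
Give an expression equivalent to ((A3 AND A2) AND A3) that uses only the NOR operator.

((((A3 NOR A3) NOR (A2 NOR A2)) NOR ((A3 NOR A3) NOR (A2 NOR A2))) NOR (A3 NOR A3))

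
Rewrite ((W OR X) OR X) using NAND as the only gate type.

((((W NAND W) NAND (X NAND X)) NAND ((W NAND W) NAND (X NAND X))) NAND (X NAND X))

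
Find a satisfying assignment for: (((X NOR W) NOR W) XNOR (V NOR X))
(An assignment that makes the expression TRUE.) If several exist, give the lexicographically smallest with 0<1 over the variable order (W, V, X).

W=0, V=1, X=0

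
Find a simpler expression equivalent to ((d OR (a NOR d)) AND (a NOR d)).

By absorption (E AND (E OR v) = E):
= (a NOR d)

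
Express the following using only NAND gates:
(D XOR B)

((D NAND (D NAND B)) NAND (B NAND (D NAND B)))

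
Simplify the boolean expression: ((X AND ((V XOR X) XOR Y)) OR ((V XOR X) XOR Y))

By absorption (E OR (E AND v) = E):
= ((V XOR X) XOR Y)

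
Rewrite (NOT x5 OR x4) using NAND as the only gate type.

(((x5 NAND x5) NAND (x5 NAND x5)) NAND (x4 NAND x4))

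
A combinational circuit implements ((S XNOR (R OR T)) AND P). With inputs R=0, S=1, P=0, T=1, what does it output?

Substituting: ((1 XNOR (0 OR 1)) AND 0)
= 0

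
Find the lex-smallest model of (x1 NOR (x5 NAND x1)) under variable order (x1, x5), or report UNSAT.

UNSATISFIABLE - no assignment makes this expression true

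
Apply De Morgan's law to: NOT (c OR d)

NOT c AND NOT d
De Morgan's: NOT(OR of terms) = AND of negations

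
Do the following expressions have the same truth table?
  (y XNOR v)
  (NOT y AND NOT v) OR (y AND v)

Yes, they are equivalent — the two output columns agree on all 4 assignments:
y | v | Expression 1 | Expression 2
-----------------------------------
0 | 0 | 1 | 1
0 | 1 | 0 | 0
1 | 0 | 0 | 0
1 | 1 | 1 | 1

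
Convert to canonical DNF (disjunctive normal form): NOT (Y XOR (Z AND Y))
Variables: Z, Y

(NOT Z AND NOT Y) OR (Z AND NOT Y) OR (Z AND Y)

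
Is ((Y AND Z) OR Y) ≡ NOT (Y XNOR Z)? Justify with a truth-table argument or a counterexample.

No. Counterexample: with Z=1, Y=0, Expression 1 = 0 but Expression 2 = 1.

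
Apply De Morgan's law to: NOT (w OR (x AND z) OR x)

NOT w AND NOT (x AND z) AND NOT x
De Morgan's: NOT(OR of terms) = AND of negations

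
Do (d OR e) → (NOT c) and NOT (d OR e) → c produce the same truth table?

No, Inverse is not equivalent to original (counterexample: d=0, e=0, c=0)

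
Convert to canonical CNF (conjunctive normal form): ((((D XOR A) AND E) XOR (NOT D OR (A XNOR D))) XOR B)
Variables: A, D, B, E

(A OR D OR NOT B OR E) AND (A OR D OR NOT B OR NOT E) AND (A OR NOT D OR B OR E) AND (A OR NOT D OR NOT B OR NOT E) AND (NOT A OR D OR B OR NOT E) AND (NOT A OR D OR NOT B OR E) AND (NOT A OR NOT D OR NOT B OR E) AND (NOT A OR NOT D OR NOT B OR NOT E)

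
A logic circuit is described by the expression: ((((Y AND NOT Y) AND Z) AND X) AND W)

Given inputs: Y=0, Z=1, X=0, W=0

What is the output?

Substituting: ((((0 AND NOT 0) AND 1) AND 0) AND 0)
= 0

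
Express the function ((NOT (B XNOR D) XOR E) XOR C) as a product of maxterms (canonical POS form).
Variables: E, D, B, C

ΠM(0, 3, 5, 6, 9, 10, 12, 15) = (E OR D OR B OR C) AND (E OR D OR NOT B OR NOT C) AND (E OR NOT D OR B OR NOT C) AND (E OR NOT D OR NOT B OR C) AND (NOT E OR D OR B OR NOT C) AND (NOT E OR D OR NOT B OR C) AND (NOT E OR NOT D OR B OR C) AND (NOT E OR NOT D OR NOT B OR NOT C)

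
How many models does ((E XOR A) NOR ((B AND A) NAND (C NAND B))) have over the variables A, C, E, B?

Satisfying assignments: (1,0,1,1)
Count: 1 out of 16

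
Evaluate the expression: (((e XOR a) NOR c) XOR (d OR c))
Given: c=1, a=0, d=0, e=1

Substituting: (((1 XOR 0) NOR 1) XOR (0 OR 1))
= 1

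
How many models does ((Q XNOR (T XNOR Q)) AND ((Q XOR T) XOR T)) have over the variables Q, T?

Satisfying assignments: (1,1)
Count: 1 out of 4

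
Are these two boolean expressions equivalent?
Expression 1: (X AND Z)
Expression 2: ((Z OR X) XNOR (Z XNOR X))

Yes, they are equivalent — the two output columns agree on all 4 assignments:
X | Z | Expression 1 | Expression 2
-----------------------------------
0 | 0 | 0 | 0
0 | 1 | 0 | 0
1 | 0 | 0 | 0
1 | 1 | 1 | 1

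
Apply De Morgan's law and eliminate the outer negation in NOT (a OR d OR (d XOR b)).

NOT a AND NOT d AND NOT (d XOR b)
De Morgan's: NOT(OR of terms) = AND of negations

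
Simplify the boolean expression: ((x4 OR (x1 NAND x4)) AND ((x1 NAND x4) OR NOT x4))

By distribution ((E OR v) AND (E OR NOT v) = E):
= (x1 NAND x4)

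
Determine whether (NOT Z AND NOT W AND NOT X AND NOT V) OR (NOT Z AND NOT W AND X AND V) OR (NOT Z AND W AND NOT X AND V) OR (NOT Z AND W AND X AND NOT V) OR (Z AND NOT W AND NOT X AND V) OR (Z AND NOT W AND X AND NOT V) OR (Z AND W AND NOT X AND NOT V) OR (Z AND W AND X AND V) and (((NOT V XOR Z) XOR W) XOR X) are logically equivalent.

Yes, they are equivalent — the two output columns agree on all 16 assignments:
Z | W | X | V | Expression 1 | Expression 2
-------------------------------------------
0 | 0 | 0 | 0 | 1 | 1
0 | 0 | 0 | 1 | 0 | 0
0 | 0 | 1 | 0 | 0 | 0
0 | 0 | 1 | 1 | 1 | 1
0 | 1 | 0 | 0 | 0 | 0
0 | 1 | 0 | 1 | 1 | 1
0 | 1 | 1 | 0 | 1 | 1
0 | 1 | 1 | 1 | 0 | 0
1 | 0 | 0 | 0 | 0 | 0
1 | 0 | 0 | 1 | 1 | 1
1 | 0 | 1 | 0 | 1 | 1
1 | 0 | 1 | 1 | 0 | 0
1 | 1 | 0 | 0 | 1 | 1
1 | 1 | 0 | 1 | 0 | 0
1 | 1 | 1 | 0 | 0 | 0
1 | 1 | 1 | 1 | 1 | 1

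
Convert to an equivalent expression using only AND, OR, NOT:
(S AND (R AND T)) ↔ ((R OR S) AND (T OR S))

((S AND (R AND T)) AND ((R OR S) AND (T OR S))) OR (NOT (S AND (R AND T)) AND NOT ((R OR S) AND (T OR S)))
(Biconditional = both true or both false)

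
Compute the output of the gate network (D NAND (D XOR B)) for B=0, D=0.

Substituting: (0 NAND (0 XOR 0))
= 1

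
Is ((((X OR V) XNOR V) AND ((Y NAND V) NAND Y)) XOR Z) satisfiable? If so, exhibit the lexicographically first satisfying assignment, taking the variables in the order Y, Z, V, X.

Y=0, Z=0, V=0, X=0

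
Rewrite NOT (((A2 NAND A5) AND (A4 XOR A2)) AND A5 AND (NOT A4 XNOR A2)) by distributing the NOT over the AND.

NOT ((A2 NAND A5) AND (A4 XOR A2)) OR NOT A5 OR NOT (NOT A4 XNOR A2)
De Morgan's: NOT(AND of terms) = OR of negations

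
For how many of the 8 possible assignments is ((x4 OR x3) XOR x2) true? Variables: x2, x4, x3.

Satisfying assignments: (0,0,1), (0,1,0), (0,1,1), (1,0,0)
Count: 4 out of 8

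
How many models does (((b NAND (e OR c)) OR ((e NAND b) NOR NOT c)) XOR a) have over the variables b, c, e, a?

Satisfying assignments: (0,0,0,0), (0,0,1,0), (0,1,0,0), (0,1,1,0), (1,0,0,0), (1,0,1,1), (1,1,0,1), (1,1,1,0)
Count: 8 out of 16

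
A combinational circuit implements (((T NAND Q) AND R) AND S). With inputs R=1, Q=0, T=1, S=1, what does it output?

Substituting: (((1 NAND 0) AND 1) AND 1)
= 1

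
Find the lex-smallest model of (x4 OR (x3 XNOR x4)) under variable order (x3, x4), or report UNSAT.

x3=0, x4=0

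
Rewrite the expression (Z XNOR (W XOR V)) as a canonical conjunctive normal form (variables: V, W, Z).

(V OR W OR NOT Z) AND (V OR NOT W OR Z) AND (NOT V OR W OR Z) AND (NOT V OR NOT W OR NOT Z)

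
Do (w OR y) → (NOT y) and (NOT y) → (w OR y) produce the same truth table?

No, Converse is not equivalent to original (counterexample: w=0, y=0)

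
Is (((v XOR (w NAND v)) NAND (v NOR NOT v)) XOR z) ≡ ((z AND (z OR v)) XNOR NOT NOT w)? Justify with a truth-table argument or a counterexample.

No. Counterexample: with v=0, w=1, z=0, Expression 1 = 1 but Expression 2 = 0.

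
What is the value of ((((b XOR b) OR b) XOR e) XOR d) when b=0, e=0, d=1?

Substituting: ((((0 XOR 0) OR 0) XOR 0) XOR 1)
= 1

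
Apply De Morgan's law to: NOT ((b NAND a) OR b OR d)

NOT (b NAND a) AND NOT b AND NOT d
De Morgan's: NOT(OR of terms) = AND of negations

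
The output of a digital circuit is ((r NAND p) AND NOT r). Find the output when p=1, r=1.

Substituting: ((1 NAND 1) AND NOT 1)
= 0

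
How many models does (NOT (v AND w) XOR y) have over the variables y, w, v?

Satisfying assignments: (0,0,0), (0,0,1), (0,1,0), (1,1,1)
Count: 4 out of 8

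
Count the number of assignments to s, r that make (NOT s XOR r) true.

Satisfying assignments: (0,0), (1,1)
Count: 2 out of 4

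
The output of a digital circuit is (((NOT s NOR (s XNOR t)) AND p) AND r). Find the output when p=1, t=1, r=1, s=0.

Substituting: (((NOT 0 NOR (0 XNOR 1)) AND 1) AND 1)
= 0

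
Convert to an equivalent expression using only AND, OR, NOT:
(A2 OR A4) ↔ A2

((A2 OR A4) AND A2) OR (NOT (A2 OR A4) AND NOT A2)
(Biconditional = both true or both false)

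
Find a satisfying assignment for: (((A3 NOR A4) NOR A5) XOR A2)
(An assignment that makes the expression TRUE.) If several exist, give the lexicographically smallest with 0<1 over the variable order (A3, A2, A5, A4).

A3=0, A2=0, A5=0, A4=1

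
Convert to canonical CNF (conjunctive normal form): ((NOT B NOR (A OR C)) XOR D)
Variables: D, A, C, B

(D OR A OR C OR B) AND (D OR A OR NOT C OR B) AND (D OR A OR NOT C OR NOT B) AND (D OR NOT A OR C OR B) AND (D OR NOT A OR C OR NOT B) AND (D OR NOT A OR NOT C OR B) AND (D OR NOT A OR NOT C OR NOT B) AND (NOT D OR A OR C OR NOT B)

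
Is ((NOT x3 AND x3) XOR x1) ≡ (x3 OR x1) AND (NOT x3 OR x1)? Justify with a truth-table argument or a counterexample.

Yes, they are equivalent — the two output columns agree on all 4 assignments:
x3 | x1 | Expression 1 | Expression 2
-------------------------------------
0 | 0 | 0 | 0
0 | 1 | 1 | 1
1 | 0 | 0 | 0
1 | 1 | 1 | 1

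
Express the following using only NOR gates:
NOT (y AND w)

(((y NOR y) NOR (w NOR w)) NOR ((y NOR y) NOR (w NOR w)))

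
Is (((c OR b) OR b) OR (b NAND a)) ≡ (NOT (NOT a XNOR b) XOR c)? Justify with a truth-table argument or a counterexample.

No. Counterexample: with c=0, b=0, a=1, Expression 1 = 1 but Expression 2 = 0.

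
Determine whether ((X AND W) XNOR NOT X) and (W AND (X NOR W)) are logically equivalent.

No. Counterexample: with X=1, W=0, Expression 1 = 1 but Expression 2 = 0.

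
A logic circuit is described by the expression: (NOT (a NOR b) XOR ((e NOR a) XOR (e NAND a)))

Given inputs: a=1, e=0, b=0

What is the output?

Substituting: (NOT (1 NOR 0) XOR ((0 NOR 1) XOR (0 NAND 1)))
= 0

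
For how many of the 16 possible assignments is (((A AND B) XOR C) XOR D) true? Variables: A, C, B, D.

Satisfying assignments: (0,0,0,1), (0,0,1,1), (0,1,0,0), (0,1,1,0), (1,0,0,1), (1,0,1,0), (1,1,0,0), (1,1,1,1)
Count: 8 out of 16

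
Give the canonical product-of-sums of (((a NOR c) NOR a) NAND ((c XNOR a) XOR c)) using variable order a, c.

ΠM(1) = (a OR NOT c)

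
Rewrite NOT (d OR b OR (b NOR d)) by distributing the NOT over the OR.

NOT d AND NOT b AND NOT (b NOR d)
De Morgan's: NOT(OR of terms) = AND of negations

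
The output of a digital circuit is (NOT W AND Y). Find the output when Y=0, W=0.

Substituting: (NOT 0 AND 0)
= 0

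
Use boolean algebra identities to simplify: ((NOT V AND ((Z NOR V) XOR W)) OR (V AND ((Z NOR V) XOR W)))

By distribution ((E AND v) OR (E AND NOT v) = E):
= ((Z NOR V) XOR W)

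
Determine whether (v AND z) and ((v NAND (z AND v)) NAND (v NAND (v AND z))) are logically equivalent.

Yes, they are equivalent — the two output columns agree on all 4 assignments:
v | z | Expression 1 | Expression 2
-----------------------------------
0 | 0 | 0 | 0
0 | 1 | 0 | 0
1 | 0 | 0 | 0
1 | 1 | 1 | 1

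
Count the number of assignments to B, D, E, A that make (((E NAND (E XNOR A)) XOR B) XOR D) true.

Satisfying assignments: (0,0,0,0), (0,0,0,1), (0,0,1,0), (0,1,1,1), (1,0,1,1), (1,1,0,0), (1,1,0,1), (1,1,1,0)
Count: 8 out of 16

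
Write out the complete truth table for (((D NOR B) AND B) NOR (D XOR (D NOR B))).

B | D | Output
--------------
0 | 0 | 0
0 | 1 | 0
1 | 0 | 1
1 | 1 | 0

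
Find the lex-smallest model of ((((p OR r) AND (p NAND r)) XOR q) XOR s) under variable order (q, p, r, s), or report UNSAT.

q=0, p=0, r=0, s=1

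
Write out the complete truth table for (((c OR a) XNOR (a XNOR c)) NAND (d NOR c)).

d | a | c | Output
------------------
0 | 0 | 0 | 1
0 | 0 | 1 | 1
0 | 1 | 0 | 1
0 | 1 | 1 | 1
1 | 0 | 0 | 1
1 | 0 | 1 | 1
1 | 1 | 0 | 1
1 | 1 | 1 | 1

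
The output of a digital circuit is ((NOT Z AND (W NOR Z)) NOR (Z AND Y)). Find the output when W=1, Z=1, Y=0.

Substituting: ((NOT 1 AND (1 NOR 1)) NOR (1 AND 0))
= 1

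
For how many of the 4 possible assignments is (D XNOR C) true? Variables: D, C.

Satisfying assignments: (0,0), (1,1)
Count: 2 out of 4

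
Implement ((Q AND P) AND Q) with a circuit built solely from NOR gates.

((((Q NOR Q) NOR (P NOR P)) NOR ((Q NOR Q) NOR (P NOR P))) NOR (Q NOR Q))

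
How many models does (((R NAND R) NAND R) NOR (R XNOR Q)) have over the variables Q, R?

No assignment satisfies the expression.
Count: 0 out of 4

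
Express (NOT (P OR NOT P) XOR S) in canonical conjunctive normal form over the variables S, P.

(S OR P) AND (S OR NOT P)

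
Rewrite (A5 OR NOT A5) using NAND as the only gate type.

((A5 NAND A5) NAND ((A5 NAND A5) NAND (A5 NAND A5)))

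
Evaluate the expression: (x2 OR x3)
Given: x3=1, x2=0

Substituting: (0 OR 1)
= 1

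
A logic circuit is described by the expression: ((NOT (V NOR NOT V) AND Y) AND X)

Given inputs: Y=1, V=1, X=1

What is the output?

Substituting: ((NOT (1 NOR NOT 1) AND 1) AND 1)
= 1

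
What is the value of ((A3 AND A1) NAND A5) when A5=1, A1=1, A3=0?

Substituting: ((0 AND 1) NAND 1)
= 1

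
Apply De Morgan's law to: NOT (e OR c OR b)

NOT e AND NOT c AND NOT b
De Morgan's: NOT(OR of terms) = AND of negations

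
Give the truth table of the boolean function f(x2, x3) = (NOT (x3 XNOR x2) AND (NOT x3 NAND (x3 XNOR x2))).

x2 | x3 | Output
----------------
0 | 0 | 0
0 | 1 | 1
1 | 0 | 1
1 | 1 | 0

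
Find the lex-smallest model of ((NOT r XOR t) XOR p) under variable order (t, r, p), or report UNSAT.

t=0, r=0, p=0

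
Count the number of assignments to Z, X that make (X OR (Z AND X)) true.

Satisfying assignments: (0,1), (1,1)
Count: 2 out of 4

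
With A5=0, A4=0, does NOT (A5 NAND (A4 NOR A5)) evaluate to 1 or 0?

Substituting: NOT (0 NAND (0 NOR 0))
= 0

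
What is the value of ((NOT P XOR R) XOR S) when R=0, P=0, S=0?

Substituting: ((NOT 0 XOR 0) XOR 0)
= 1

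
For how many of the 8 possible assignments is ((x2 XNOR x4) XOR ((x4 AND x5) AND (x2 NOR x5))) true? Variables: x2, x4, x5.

Satisfying assignments: (0,0,0), (0,0,1), (1,1,0), (1,1,1)
Count: 4 out of 8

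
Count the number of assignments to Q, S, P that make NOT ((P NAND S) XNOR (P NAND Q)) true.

Satisfying assignments: (0,1,1), (1,0,1)
Count: 2 out of 8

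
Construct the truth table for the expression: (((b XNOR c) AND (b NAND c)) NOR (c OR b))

b | c | Output
--------------
0 | 0 | 0
0 | 1 | 0
1 | 0 | 0
1 | 1 | 0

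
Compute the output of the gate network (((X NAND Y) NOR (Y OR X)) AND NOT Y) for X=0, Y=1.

Substituting: (((0 NAND 1) NOR (1 OR 0)) AND NOT 1)
= 0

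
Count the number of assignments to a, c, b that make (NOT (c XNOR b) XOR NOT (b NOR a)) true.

Satisfying assignments: (0,1,0), (0,1,1), (1,0,0), (1,1,1)
Count: 4 out of 8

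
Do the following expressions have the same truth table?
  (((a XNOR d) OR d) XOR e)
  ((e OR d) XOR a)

No. Counterexample: with e=0, d=0, a=0, Expression 1 = 1 but Expression 2 = 0.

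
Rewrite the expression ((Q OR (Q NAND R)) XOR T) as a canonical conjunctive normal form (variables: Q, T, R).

(Q OR NOT T OR R) AND (Q OR NOT T OR NOT R) AND (NOT Q OR NOT T OR R) AND (NOT Q OR NOT T OR NOT R)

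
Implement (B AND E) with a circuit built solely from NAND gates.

((B NAND E) NAND (B NAND E))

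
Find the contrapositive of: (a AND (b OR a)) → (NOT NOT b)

Contrapositive: NOT b → NOT (a AND (b OR a))
Note: A statement and its contrapositive are logically equivalent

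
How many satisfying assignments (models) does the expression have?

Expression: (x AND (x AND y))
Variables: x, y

Satisfying assignments: (1,1)
Count: 1 out of 4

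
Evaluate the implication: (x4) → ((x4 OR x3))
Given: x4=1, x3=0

Antecedent (x4) = 1; consequent ((x4 OR x3)) = 1.
1 → 1 = 1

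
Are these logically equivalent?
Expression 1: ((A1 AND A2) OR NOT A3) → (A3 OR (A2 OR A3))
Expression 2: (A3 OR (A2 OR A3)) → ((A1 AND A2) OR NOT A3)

No, Converse is not equivalent to original (counterexample: A1=0, A3=0, A2=0)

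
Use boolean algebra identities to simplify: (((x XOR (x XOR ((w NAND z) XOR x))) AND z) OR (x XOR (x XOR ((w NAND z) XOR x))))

By absorption (E OR (E AND v) = E) then XOR self-cancellation ((E XOR v) XOR v = E):
= ((w NAND z) XOR x)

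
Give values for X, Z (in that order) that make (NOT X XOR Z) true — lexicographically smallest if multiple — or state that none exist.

X=0, Z=0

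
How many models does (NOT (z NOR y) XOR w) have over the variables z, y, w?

Satisfying assignments: (0,0,1), (0,1,0), (1,0,0), (1,1,0)
Count: 4 out of 8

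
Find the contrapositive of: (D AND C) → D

Contrapositive: NOT D → NOT (D AND C)
Note: A statement and its contrapositive are logically equivalent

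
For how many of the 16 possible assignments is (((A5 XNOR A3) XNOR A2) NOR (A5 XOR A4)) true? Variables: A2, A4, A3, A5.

Satisfying assignments: (0,0,0,0), (0,1,1,1), (1,0,1,0), (1,1,0,1)
Count: 4 out of 16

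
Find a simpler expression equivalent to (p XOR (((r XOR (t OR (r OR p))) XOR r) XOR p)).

By XOR self-cancellation ((E XOR v) XOR v = E) then XOR self-cancellation ((E XOR v) XOR v = E):
= (t OR (r OR p))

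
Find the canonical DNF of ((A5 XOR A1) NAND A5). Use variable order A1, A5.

(NOT A1 AND NOT A5) OR (A1 AND NOT A5) OR (A1 AND A5)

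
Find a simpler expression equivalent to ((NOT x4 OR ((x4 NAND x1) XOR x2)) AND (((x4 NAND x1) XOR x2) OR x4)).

By distribution ((E OR v) AND (E OR NOT v) = E):
= ((x4 NAND x1) XOR x2)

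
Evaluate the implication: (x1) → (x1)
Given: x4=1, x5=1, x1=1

Antecedent (x1) = 1; consequent (x1) = 1.
1 → 1 = 1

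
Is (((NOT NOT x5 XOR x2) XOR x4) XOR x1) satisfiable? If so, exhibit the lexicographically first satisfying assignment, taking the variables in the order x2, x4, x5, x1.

x2=0, x4=0, x5=0, x1=1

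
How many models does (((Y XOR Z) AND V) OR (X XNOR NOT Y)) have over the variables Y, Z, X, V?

Satisfying assignments: (0,0,1,0), (0,0,1,1), (0,1,0,1), (0,1,1,0), (0,1,1,1), (1,0,0,0), (1,0,0,1), (1,0,1,1), (1,1,0,0), (1,1,0,1)
Count: 10 out of 16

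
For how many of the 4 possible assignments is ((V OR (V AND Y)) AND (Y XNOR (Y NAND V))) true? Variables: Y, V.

No assignment satisfies the expression.
Count: 0 out of 4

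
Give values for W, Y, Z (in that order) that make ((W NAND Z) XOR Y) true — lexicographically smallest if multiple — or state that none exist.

W=0, Y=0, Z=0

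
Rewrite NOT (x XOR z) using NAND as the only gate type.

(((x NAND (x NAND z)) NAND (z NAND (x NAND z))) NAND ((x NAND (x NAND z)) NAND (z NAND (x NAND z))))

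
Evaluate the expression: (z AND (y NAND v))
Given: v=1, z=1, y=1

Substituting: (1 AND (1 NAND 1))
= 0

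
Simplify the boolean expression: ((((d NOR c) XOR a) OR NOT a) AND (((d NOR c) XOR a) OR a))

By distribution ((E OR v) AND (E OR NOT v) = E):
= ((d NOR c) XOR a)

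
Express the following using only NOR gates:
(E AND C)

((E NOR E) NOR (C NOR C))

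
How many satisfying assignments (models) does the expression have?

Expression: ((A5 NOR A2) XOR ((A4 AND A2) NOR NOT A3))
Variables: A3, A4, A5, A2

Satisfying assignments: (0,0,0,0), (0,1,0,0), (1,0,0,1), (1,0,1,0), (1,0,1,1), (1,1,1,0)
Count: 6 out of 16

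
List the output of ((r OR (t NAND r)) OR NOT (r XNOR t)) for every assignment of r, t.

r | t | Output
--------------
0 | 0 | 1
0 | 1 | 1
1 | 0 | 1
1 | 1 | 1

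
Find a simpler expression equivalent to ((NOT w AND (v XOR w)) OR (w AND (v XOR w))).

By distribution ((E AND v) OR (E AND NOT v) = E):
= (v XOR w)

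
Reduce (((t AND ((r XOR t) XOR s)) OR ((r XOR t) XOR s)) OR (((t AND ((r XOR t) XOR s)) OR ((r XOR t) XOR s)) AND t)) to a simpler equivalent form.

By absorption (E OR (E AND v) = E) then absorption (E OR (E AND v) = E):
= ((r XOR t) XOR s)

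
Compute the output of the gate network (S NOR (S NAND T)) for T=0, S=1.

Substituting: (1 NOR (1 NAND 0))
= 0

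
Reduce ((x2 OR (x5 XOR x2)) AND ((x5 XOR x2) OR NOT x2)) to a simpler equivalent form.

By distribution ((E OR v) AND (E OR NOT v) = E):
= (x5 XOR x2)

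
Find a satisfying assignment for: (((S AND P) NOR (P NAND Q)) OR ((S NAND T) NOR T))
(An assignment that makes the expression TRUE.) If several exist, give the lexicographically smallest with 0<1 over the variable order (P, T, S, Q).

P=1, T=0, S=0, Q=1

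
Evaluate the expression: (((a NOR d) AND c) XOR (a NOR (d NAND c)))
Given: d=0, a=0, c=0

Substituting: (((0 NOR 0) AND 0) XOR (0 NOR (0 NAND 0)))
= 0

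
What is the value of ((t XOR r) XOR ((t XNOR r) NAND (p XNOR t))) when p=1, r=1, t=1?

Substituting: ((1 XOR 1) XOR ((1 XNOR 1) NAND (1 XNOR 1)))
= 0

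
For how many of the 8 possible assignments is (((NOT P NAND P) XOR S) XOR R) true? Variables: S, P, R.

Satisfying assignments: (0,0,0), (0,1,0), (1,0,1), (1,1,1)
Count: 4 out of 8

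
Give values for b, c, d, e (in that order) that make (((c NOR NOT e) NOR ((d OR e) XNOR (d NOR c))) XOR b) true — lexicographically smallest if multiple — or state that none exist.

b=0, c=0, d=0, e=0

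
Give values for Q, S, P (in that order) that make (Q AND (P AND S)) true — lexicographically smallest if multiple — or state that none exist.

Q=1, S=1, P=1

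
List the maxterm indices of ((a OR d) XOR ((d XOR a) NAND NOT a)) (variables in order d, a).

ΠM(1, 3) = (d OR NOT a) AND (NOT d OR NOT a)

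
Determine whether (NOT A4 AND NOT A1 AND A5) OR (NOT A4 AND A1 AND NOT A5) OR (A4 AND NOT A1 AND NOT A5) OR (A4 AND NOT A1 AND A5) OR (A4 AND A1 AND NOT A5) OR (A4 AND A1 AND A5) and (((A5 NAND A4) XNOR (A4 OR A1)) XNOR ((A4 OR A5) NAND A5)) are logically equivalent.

Yes, they are equivalent — the two output columns agree on all 8 assignments:
A4 | A1 | A5 | Expression 1 | Expression 2
------------------------------------------
0 | 0 | 0 | 0 | 0
0 | 0 | 1 | 1 | 1
0 | 1 | 0 | 1 | 1
0 | 1 | 1 | 0 | 0
1 | 0 | 0 | 1 | 1
1 | 0 | 1 | 1 | 1
1 | 1 | 0 | 1 | 1
1 | 1 | 1 | 1 | 1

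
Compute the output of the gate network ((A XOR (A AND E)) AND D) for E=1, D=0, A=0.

Substituting: ((0 XOR (0 AND 1)) AND 0)
= 0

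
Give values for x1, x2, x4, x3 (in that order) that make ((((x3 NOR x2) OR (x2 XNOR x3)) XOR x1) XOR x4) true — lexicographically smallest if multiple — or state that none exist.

x1=0, x2=0, x4=0, x3=0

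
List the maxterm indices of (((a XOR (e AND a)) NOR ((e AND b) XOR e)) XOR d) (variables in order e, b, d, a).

ΠM(1, 2, 5, 6, 8, 9, 14, 15) = (e OR b OR d OR NOT a) AND (e OR b OR NOT d OR a) AND (e OR NOT b OR d OR NOT a) AND (e OR NOT b OR NOT d OR a) AND (NOT e OR b OR d OR a) AND (NOT e OR b OR d OR NOT a) AND (NOT e OR NOT b OR NOT d OR a) AND (NOT e OR NOT b OR NOT d OR NOT a)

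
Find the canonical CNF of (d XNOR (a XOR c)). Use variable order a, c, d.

(a OR c OR NOT d) AND (a OR NOT c OR d) AND (NOT a OR c OR d) AND (NOT a OR NOT c OR NOT d)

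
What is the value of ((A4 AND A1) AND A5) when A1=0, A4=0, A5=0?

Substituting: ((0 AND 0) AND 0)
= 0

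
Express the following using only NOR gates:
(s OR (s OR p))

((s NOR ((s NOR p) NOR (s NOR p))) NOR (s NOR ((s NOR p) NOR (s NOR p))))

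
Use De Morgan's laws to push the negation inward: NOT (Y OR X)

NOT Y AND NOT X
De Morgan's: NOT(OR of terms) = AND of negations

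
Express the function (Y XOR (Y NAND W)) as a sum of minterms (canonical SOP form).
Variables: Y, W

Σm(0, 1, 3) = (NOT Y AND NOT W) OR (NOT Y AND W) OR (Y AND W)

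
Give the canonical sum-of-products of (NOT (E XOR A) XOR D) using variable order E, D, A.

Σm(0, 3, 5, 6) = (NOT E AND NOT D AND NOT A) OR (NOT E AND D AND A) OR (E AND NOT D AND A) OR (E AND D AND NOT A)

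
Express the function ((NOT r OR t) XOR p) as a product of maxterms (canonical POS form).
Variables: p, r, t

ΠM(2, 4, 5, 7) = (p OR NOT r OR t) AND (NOT p OR r OR t) AND (NOT p OR r OR NOT t) AND (NOT p OR NOT r OR NOT t)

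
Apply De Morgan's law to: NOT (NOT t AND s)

t OR NOT s
De Morgan's: NOT(AND of terms) = OR of negations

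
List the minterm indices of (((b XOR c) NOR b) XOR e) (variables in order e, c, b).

Σm(0, 5, 6, 7) = (NOT e AND NOT c AND NOT b) OR (e AND NOT c AND b) OR (e AND c AND NOT b) OR (e AND c AND b)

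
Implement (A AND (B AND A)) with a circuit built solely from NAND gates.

((A NAND ((B NAND A) NAND (B NAND A))) NAND (A NAND ((B NAND A) NAND (B NAND A))))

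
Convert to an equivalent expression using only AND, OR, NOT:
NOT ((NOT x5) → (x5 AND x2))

(NOT x5) AND NOT (x5 AND x2)
(Negated implication: NOT(A → B) = A AND NOT B)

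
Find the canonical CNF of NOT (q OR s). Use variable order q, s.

(q OR NOT s) AND (NOT q OR s) AND (NOT q OR NOT s)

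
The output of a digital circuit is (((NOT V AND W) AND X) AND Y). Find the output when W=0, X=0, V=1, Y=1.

Substituting: (((NOT 1 AND 0) AND 0) AND 1)
= 0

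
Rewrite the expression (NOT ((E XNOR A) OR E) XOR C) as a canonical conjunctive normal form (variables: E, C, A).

(E OR C OR A) AND (E OR NOT C OR NOT A) AND (NOT E OR C OR A) AND (NOT E OR C OR NOT A)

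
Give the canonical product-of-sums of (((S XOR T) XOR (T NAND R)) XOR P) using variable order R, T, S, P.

ΠM(1, 2, 4, 7, 9, 10, 13, 14) = (R OR T OR S OR NOT P) AND (R OR T OR NOT S OR P) AND (R OR NOT T OR S OR P) AND (R OR NOT T OR NOT S OR NOT P) AND (NOT R OR T OR S OR NOT P) AND (NOT R OR T OR NOT S OR P) AND (NOT R OR NOT T OR S OR NOT P) AND (NOT R OR NOT T OR NOT S OR P)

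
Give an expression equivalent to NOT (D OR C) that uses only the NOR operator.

(((D NOR C) NOR (D NOR C)) NOR ((D NOR C) NOR (D NOR C)))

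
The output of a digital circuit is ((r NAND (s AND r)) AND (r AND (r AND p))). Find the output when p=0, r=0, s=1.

Substituting: ((0 NAND (1 AND 0)) AND (0 AND (0 AND 0)))
= 0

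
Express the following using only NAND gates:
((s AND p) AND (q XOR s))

((((s NAND p) NAND (s NAND p)) NAND ((q NAND (q NAND s)) NAND (s NAND (q NAND s)))) NAND (((s NAND p) NAND (s NAND p)) NAND ((q NAND (q NAND s)) NAND (s NAND (q NAND s)))))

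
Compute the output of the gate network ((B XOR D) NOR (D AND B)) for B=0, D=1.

Substituting: ((0 XOR 1) NOR (1 AND 0))
= 0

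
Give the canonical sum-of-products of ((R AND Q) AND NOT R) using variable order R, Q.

Σm() = FALSE (no minterms)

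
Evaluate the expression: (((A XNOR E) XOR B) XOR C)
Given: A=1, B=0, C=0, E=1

Substituting: (((1 XNOR 1) XOR 0) XOR 0)
= 1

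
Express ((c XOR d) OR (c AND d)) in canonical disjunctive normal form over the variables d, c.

(NOT d AND c) OR (d AND NOT c) OR (d AND c)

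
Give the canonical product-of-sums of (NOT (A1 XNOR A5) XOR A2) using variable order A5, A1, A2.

ΠM(0, 3, 5, 6) = (A5 OR A1 OR A2) AND (A5 OR NOT A1 OR NOT A2) AND (NOT A5 OR A1 OR NOT A2) AND (NOT A5 OR NOT A1 OR A2)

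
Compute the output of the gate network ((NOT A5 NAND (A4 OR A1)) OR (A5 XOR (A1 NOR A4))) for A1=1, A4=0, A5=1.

Substituting: ((NOT 1 NAND (0 OR 1)) OR (1 XOR (1 NOR 0)))
= 1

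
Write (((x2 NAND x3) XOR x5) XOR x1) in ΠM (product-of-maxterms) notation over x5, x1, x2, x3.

ΠM(3, 4, 5, 6, 8, 9, 10, 15) = (x5 OR x1 OR NOT x2 OR NOT x3) AND (x5 OR NOT x1 OR x2 OR x3) AND (x5 OR NOT x1 OR x2 OR NOT x3) AND (x5 OR NOT x1 OR NOT x2 OR x3) AND (NOT x5 OR x1 OR x2 OR x3) AND (NOT x5 OR x1 OR x2 OR NOT x3) AND (NOT x5 OR x1 OR NOT x2 OR x3) AND (NOT x5 OR NOT x1 OR NOT x2 OR NOT x3)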